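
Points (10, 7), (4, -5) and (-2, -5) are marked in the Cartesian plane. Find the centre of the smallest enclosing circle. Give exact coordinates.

Call the three points A, B, C in the order given.
Side lengths²: AB² = 180, AC² = 288, BC² = 36.
Since AC² = 288 ≥ 180 + 36 = 216, the angle opposite AC is not acute, so the smallest enclosing circle has AC as diameter.
Centre = midpoint of AC = (4, 1), r² = 288/4 = 72.
Centre = (4, 1).

(4, 1)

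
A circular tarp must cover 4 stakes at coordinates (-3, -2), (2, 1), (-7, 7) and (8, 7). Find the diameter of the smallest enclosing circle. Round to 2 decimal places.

15.55

A smallest enclosing disk is always determined by at most three of the input points on its boundary.
The minimum enclosing circle is determined by three boundary points: (-3, -2), (-7, 7), (8, 7).
Their circumcentre is (0.5, 89/18) with r² = 9797/162.
The farthest remaining point (2, 1) is at distance² 2885/162 ≤ 9797/162.
Diameter = 2r = 2√(9797/162) ≈ 15.55.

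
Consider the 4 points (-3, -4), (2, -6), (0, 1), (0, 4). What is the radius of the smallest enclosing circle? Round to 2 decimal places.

The farthest pair is (2, -6)–(0, 4) with squared distance 104. The circle on this segment as diameter has centre (1, -1) and r² = 104/4 = 26.
Check (-3, -4): distance² to centre = 25 ≤ 26, so it lies inside.
All remaining points lie in this disk, and no smaller disk contains both endpoints, so this is the minimum enclosing circle.
r = √26 ≈ 5.10.

5.10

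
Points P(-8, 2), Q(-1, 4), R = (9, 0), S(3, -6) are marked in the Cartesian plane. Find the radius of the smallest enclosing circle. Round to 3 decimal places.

By Welzl's lemma the MEC is supported by two points (diametrically opposite) or three points (on a circumcircle).
The farthest pair is P–R with squared distance 293. The circle on this segment as diameter has centre (0.5, 1) and r² = 293/4 = 73.25.
Check Q: distance² to centre = 11.25 ≤ 73.25, so it lies inside.
All remaining points lie in this disk, and no smaller disk contains both endpoints, so this is the minimum enclosing circle.
r = √(73.25) ≈ 8.559.

8.559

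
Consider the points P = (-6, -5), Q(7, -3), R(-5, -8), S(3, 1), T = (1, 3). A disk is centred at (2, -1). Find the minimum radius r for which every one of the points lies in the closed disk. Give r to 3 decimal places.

9.899

The required radius is the distance from (2, -1) to the farthest point.
Squared distances: 80, 29, 98, 5, 17.
Maximum is 98, attained at R.
r = √98 ≈ 9.899.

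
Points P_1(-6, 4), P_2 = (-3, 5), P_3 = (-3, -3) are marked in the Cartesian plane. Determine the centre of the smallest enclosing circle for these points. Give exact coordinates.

(-10/3, 1)

Side lengths²: P_1P_2² = 10, P_1P_3² = 58, P_2P_3² = 64.
Since P_2P_3² = 64 < 58 + 10 = 68, the triangle is acute, so the smallest enclosing circle is the circumcircle.
Circumcentre = (-10/3, 1), r² = 145/9.
Centre = (-10/3, 1).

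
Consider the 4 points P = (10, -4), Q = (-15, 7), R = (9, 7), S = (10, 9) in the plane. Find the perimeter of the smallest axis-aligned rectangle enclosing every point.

Width = max x − min x = 10 − (-15) = 25.
Height = max y − min y = 9 − (-4) = 13.
Perimeter = 2(25 + 13) = 76.

76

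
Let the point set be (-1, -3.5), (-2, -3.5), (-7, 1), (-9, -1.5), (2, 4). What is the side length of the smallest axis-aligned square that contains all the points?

11

The bounding box has width 11 and height 7.5.
An axis-aligned square enclosing the set must have side ≥ max(width, height).
So the minimum side is max(11, 7.5) = 11.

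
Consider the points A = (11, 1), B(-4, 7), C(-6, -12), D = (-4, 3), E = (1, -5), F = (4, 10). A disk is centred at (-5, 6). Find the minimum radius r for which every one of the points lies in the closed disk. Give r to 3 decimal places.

The required radius is the distance from (-5, 6) to the farthest point.
Squared distances: 281, 2, 325, 10, 157, 97.
Maximum is 325, attained at C.
r = √325 ≈ 18.028.

18.028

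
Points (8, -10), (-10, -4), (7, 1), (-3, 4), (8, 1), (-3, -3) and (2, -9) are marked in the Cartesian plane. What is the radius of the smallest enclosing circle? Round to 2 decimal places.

The minimum enclosing circle is determined by three boundary points: (8, -10), (-10, -4), (8, 1).
Their circumcentre is (-1/6, -4.5) with r² = 1745/18.
The farthest remaining point (7, 1) is at distance² 1469/18 ≤ 1745/18.
r = √(1745/18) ≈ 9.85.

9.85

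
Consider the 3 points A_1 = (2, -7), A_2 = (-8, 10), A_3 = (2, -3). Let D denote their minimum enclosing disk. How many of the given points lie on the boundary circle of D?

Side lengths²: A_1A_2² = 389, A_1A_3² = 16, A_2A_3² = 269.
Since A_1A_2² = 389 ≥ 269 + 16 = 285, the angle opposite A_1A_2 is not acute, so the smallest enclosing circle has A_1A_2 as diameter.
Centre = midpoint of A_1A_2 = (-3, 1.5), r² = 389/4 = 97.25.
The points at distance exactly r from the centre are A_1, A_2 — 2 points.

2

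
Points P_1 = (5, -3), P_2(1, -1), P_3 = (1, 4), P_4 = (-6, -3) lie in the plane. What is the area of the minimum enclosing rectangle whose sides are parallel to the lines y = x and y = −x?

77

In coordinates u = x + y, v = x − y the rectangle is axis-aligned; the map (x,y)→(u,v) scales areas by 2.
u-values: 2, 0, 5, -9; range = 5 − (-9) = 14.
v-values: 8, 2, -3, -3; range = 8 − (-3) = 11.
Area = (14 × 11) / 2 = 77.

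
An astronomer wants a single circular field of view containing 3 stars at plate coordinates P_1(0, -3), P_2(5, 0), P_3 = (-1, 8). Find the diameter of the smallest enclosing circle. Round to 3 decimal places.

11.104

Side lengths²: P_1P_2² = 34, P_1P_3² = 122, P_2P_3² = 100.
Since P_1P_3² = 122 < 100 + 34 = 134, the triangle is acute, so the smallest enclosing circle is the circumcircle.
Circumcentre = (2/29, 74/29), r² = 25925/841.
Diameter = 2r = 2√(25925/841) ≈ 11.104.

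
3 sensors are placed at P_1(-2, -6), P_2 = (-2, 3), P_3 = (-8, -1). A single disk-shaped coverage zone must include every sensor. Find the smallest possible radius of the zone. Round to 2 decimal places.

4.69

Side lengths²: P_1P_2² = 81, P_1P_3² = 61, P_2P_3² = 52.
Since P_1P_2² = 81 < 61 + 52 = 113, the triangle is acute, so the smallest enclosing circle is the circumcircle.
Circumcentre = (-10/3, -1.5), r² = 793/36.
r = √(793/36) ≈ 4.69.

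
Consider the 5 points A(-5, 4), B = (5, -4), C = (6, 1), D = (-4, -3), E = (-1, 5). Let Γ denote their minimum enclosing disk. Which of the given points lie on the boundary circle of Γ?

By Welzl's lemma the MEC is supported by two points (diametrically opposite) or three points (on a circumcircle).
The farthest pair is A–B with squared distance 164. The circle on this segment as diameter has centre (0, 0) and r² = 164/4 = 41.
Check C: distance² to centre = 37 ≤ 41, so it lies inside.
All remaining points lie in this disk, and no smaller disk contains both endpoints, so this is the minimum enclosing circle.
The points at distance exactly r from the centre are A, B — 2 points.

A, B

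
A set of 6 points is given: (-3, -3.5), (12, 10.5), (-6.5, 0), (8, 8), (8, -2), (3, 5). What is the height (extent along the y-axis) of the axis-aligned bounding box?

max y = 10.5, min y = -3.5, so height = 14.

14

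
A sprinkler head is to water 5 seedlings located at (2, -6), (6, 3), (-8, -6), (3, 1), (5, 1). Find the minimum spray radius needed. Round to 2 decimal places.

By Welzl's lemma the MEC is supported by two points (diametrically opposite) or three points (on a circumcircle).
The farthest pair is (6, 3)–(-8, -6) with squared distance 277. The circle on this segment as diameter has centre (-1, -1.5) and r² = 277/4 = 69.25.
Check (2, -6): distance² to centre = 29.25 ≤ 69.25, so it lies inside.
All remaining points lie in this disk, and no smaller disk contains both endpoints, so this is the minimum enclosing circle.
r = √(69.25) ≈ 8.32.

8.32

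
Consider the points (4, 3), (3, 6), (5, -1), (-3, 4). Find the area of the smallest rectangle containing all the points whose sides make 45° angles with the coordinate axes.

In coordinates u = x + y, v = x − y the rectangle is axis-aligned; the map (x,y)→(u,v) scales areas by 2.
u-values: 7, 9, 4, 1; range = 9 − 1 = 8.
v-values: 1, -3, 6, -7; range = 6 − (-7) = 13.
Area = (8 × 13) / 2 = 52.

52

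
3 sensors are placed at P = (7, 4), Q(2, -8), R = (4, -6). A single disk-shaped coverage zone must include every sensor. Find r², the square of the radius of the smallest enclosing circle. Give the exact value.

Side lengths²: PQ² = 169, PR² = 109, QR² = 8.
Since PQ² = 169 ≥ 109 + 8 = 117, the angle opposite PQ is not acute, so the smallest enclosing circle has PQ as diameter.
Centre = midpoint of PQ = (4.5, -2), r² = 169/4 = 42.25.

42.25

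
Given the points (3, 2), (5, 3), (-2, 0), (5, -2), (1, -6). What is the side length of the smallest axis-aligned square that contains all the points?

The bounding box has width 7 and height 9.
An axis-aligned square enclosing the set must have side ≥ max(width, height).
So the minimum side is max(7, 9) = 9.

9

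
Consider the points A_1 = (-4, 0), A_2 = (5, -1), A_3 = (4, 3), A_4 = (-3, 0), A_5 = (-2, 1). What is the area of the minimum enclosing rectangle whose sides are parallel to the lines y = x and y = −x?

In coordinates u = x + y, v = x − y the rectangle is axis-aligned; the map (x,y)→(u,v) scales areas by 2.
u-values: -4, 4, 7, -3, -1; range = 7 − (-4) = 11.
v-values: -4, 6, 1, -3, -3; range = 6 − (-4) = 10.
Area = (11 × 10) / 2 = 55.

55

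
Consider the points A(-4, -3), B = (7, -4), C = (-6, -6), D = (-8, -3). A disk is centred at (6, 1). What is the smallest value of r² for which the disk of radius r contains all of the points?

The required radius is the distance from (6, 1) to the farthest point.
Squared distances: 116, 26, 193, 212.
Maximum is 212, attained at D.

212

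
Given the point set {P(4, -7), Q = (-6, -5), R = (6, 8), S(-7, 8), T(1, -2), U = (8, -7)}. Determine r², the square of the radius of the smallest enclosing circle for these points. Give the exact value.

112.5

By Welzl's lemma the MEC is supported by two points (diametrically opposite) or three points (on a circumcircle).
The farthest pair is S–U with squared distance 450. The circle on this segment as diameter has centre (0.5, 0.5) and r² = 450/4 = 112.5.
Check P: distance² to centre = 68.5 ≤ 112.5, so it lies inside.
All remaining points lie in this disk, and no smaller disk contains both endpoints, so this is the minimum enclosing circle.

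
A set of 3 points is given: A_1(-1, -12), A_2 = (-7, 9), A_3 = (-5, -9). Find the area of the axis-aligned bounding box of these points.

126

x ranges over [-7, -1], width 6.
y ranges over [-12, 9], height 21.
Area = 6 × 21 = 126.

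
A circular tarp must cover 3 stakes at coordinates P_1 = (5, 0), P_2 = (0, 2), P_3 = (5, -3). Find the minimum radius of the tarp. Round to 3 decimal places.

3.536

Side lengths²: P_1P_2² = 29, P_1P_3² = 9, P_2P_3² = 50.
Since P_2P_3² = 50 ≥ 29 + 9 = 38, the angle opposite P_2P_3 is not acute, so the smallest enclosing circle has P_2P_3 as diameter.
Centre = midpoint of P_2P_3 = (2.5, -0.5), r² = 50/4 = 12.5.
r = √(12.5) ≈ 3.536.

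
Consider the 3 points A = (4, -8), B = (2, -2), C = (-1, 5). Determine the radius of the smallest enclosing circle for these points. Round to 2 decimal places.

6.96

Side lengths²: AB² = 40, AC² = 194, BC² = 58.
Since AC² = 194 ≥ 58 + 40 = 98, the angle opposite AC is not acute, so the smallest enclosing circle has AC as diameter.
Centre = midpoint of AC = (1.5, -1.5), r² = 194/4 = 48.5.
r = √(48.5) ≈ 6.96.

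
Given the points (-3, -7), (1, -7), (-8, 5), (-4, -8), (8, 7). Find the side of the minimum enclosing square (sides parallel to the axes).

16

The bounding box has width 16 and height 15.
An axis-aligned square enclosing the set must have side ≥ max(width, height).
So the minimum side is max(16, 15) = 16.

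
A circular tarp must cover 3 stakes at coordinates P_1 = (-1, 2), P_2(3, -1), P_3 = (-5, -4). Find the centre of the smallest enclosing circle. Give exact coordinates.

(-13/12, -41/18)

Side lengths²: P_1P_2² = 25, P_1P_3² = 52, P_2P_3² = 73.
Since P_2P_3² = 73 < 52 + 25 = 77, the triangle is acute, so the smallest enclosing circle is the circumcircle.
Circumcentre = (-13/12, -41/18), r² = 23725/1296.
Centre = (-13/12, -41/18).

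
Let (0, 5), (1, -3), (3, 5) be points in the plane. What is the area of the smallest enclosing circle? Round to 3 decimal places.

Call the three points A, B, C in the order given.
Side lengths²: AB² = 65, AC² = 9, BC² = 68.
Since BC² = 68 < 65 + 9 = 74, the triangle is acute, so the smallest enclosing circle is the circumcircle.
Circumcentre = (1.5, 1.125), r² = 17.265625.
Area = π·r² = π·17.265625 ≈ 54.242.

54.242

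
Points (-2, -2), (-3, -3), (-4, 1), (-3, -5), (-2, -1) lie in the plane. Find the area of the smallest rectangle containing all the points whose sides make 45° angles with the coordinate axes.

In coordinates u = x + y, v = x − y the rectangle is axis-aligned; the map (x,y)→(u,v) scales areas by 2.
u-values: -4, -6, -3, -8, -3; range = -3 − (-8) = 5.
v-values: 0, 0, -5, 2, -1; range = 2 − (-5) = 7.
Area = (5 × 7) / 2 = 17.5.

17.5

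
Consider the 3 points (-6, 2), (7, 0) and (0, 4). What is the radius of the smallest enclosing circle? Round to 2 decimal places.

6.58

Call the three points A, B, C in the order given.
Side lengths²: AB² = 173, AC² = 40, BC² = 65.
Since AB² = 173 ≥ 65 + 40 = 105, the angle opposite AB is not acute, so the smallest enclosing circle has AB as diameter.
Centre = midpoint of AB = (0.5, 1), r² = 173/4 = 43.25.
r = √(43.25) ≈ 6.58.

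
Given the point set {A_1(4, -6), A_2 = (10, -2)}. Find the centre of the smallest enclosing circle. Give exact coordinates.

The smallest circle enclosing two points has them as diameter endpoints.
Centre = midpoint = (7, -4); r² = |A_1A_2|²/4 = 52/4 = 13.
Centre = (7, -4).

(7, -4)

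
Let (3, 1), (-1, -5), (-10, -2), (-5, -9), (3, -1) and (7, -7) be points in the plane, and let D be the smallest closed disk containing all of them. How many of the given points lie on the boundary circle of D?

By Welzl's lemma the MEC is supported by two points (diametrically opposite) or three points (on a circumcircle).
The farthest pair is (-10, -2)–(7, -7) with squared distance 314. The circle on this segment as diameter has centre (-1.5, -4.5) and r² = 314/4 = 78.5.
Check (3, 1): distance² to centre = 50.5 ≤ 78.5, so it lies inside.
All remaining points lie in this disk, and no smaller disk contains both endpoints, so this is the minimum enclosing circle.
The points at distance exactly r from the centre are (-10, -2), (7, -7) — 2 points.

2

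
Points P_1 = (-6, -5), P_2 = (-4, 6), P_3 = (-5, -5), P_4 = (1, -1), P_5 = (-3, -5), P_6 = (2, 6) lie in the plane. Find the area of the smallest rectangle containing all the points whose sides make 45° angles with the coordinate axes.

In coordinates u = x + y, v = x − y the rectangle is axis-aligned; the map (x,y)→(u,v) scales areas by 2.
u-values: -11, 2, -10, 0, -8, 8; range = 8 − (-11) = 19.
v-values: -1, -10, 0, 2, 2, -4; range = 2 − (-10) = 12.
Area = (19 × 12) / 2 = 114.

114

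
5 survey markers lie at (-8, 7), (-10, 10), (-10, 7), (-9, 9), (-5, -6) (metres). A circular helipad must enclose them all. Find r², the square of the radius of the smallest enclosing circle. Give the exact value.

By Welzl's lemma the MEC is supported by two points (diametrically opposite) or three points (on a circumcircle).
The farthest pair is (-10, 10)–(-5, -6) with squared distance 281. The circle on this segment as diameter has centre (-7.5, 2) and r² = 281/4 = 70.25.
Check (-8, 7): distance² to centre = 25.25 ≤ 70.25, so it lies inside.
All remaining points lie in this disk, and no smaller disk contains both endpoints, so this is the minimum enclosing circle.

70.25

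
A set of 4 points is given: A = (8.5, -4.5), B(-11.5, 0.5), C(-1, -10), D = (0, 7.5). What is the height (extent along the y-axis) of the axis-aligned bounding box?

max y = 7.5, min y = -10, so height = 17.5.

17.5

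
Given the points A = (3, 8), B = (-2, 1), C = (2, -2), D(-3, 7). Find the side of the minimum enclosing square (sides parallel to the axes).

10

The bounding box has width 6 and height 10.
An axis-aligned square enclosing the set must have side ≥ max(width, height).
So the minimum side is max(6, 10) = 10.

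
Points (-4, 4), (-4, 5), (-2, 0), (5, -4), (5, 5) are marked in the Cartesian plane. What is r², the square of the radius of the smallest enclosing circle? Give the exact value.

40.5

The farthest pair is (-4, 5)–(5, -4) with squared distance 162. The circle on this segment as diameter has centre (0.5, 0.5) and r² = 162/4 = 40.5.
Check (-4, 4): distance² to centre = 32.5 ≤ 40.5, so it lies inside.
All remaining points lie in this disk, and no smaller disk contains both endpoints, so this is the minimum enclosing circle.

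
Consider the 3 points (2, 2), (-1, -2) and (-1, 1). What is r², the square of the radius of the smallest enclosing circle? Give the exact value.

6.25

Call the three points A, B, C in the order given.
Side lengths²: AB² = 25, AC² = 10, BC² = 9.
Since AB² = 25 ≥ 10 + 9 = 19, the angle opposite AB is not acute, so the smallest enclosing circle has AB as diameter.
Centre = midpoint of AB = (0.5, 0), r² = 25/4 = 6.25.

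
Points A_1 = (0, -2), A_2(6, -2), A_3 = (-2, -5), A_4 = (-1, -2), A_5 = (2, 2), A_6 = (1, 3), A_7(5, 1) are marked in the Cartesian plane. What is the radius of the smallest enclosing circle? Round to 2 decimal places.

4.69

A smallest enclosing disk is always determined by at most three of the input points on its boundary.
The minimum enclosing circle is determined by three boundary points: A_2, A_3, A_6.
Their circumcentre is (29/22, -37/22) with r² = 5329/242.
The farthest remaining point A_7 is at distance² 5021/242 ≤ 5329/242.
r = √(5329/242) ≈ 4.69.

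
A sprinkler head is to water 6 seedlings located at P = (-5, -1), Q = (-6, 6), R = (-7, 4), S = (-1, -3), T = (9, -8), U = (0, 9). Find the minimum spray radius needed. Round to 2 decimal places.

By Welzl's lemma the MEC is supported by two points (diametrically opposite) or three points (on a circumcircle).
The farthest pair is Q–T with squared distance 421. The circle on this segment as diameter has centre (1.5, -1) and r² = 421/4 = 105.25.
Check P: distance² to centre = 42.25 ≤ 105.25, so it lies inside.
All remaining points lie in this disk, and no smaller disk contains both endpoints, so this is the minimum enclosing circle.
r = √(105.25) ≈ 10.26.

10.26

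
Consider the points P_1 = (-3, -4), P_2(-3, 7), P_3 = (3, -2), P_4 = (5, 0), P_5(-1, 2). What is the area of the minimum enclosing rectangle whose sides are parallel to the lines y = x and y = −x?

In coordinates u = x + y, v = x − y the rectangle is axis-aligned; the map (x,y)→(u,v) scales areas by 2.
u-values: -7, 4, 1, 5, 1; range = 5 − (-7) = 12.
v-values: 1, -10, 5, 5, -3; range = 5 − (-10) = 15.
Area = (12 × 15) / 2 = 90.

90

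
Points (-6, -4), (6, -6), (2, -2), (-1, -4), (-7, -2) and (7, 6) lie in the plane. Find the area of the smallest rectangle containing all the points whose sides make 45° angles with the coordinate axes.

195.5

In coordinates u = x + y, v = x − y the rectangle is axis-aligned; the map (x,y)→(u,v) scales areas by 2.
u-values: -10, 0, 0, -5, -9, 13; range = 13 − (-10) = 23.
v-values: -2, 12, 4, 3, -5, 1; range = 12 − (-5) = 17.
Area = (23 × 17) / 2 = 195.5.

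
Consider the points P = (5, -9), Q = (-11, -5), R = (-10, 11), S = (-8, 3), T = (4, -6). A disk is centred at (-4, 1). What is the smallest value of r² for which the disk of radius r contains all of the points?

The required radius is the distance from (-4, 1) to the farthest point.
Squared distances: 181, 85, 136, 20, 113.
Maximum is 181, attained at P.

181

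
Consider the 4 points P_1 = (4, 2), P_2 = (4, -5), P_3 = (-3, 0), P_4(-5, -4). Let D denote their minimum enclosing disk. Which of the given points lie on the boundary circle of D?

By Welzl's lemma the MEC is supported by two points (diametrically opposite) or three points (on a circumcircle).
The minimum enclosing circle is determined by three boundary points: P_1, P_2, P_4.
Their circumcentre is (-1/6, -1.5) with r² = 533/18.
The farthest remaining point P_3 is at distance² 185/18 ≤ 533/18.
The points at distance exactly r from the centre are P_1, P_2, P_4 — 3 points.

P_1, P_2, P_4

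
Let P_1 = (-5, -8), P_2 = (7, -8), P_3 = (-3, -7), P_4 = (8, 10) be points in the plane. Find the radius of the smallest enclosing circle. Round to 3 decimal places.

A smallest enclosing disk is always determined by at most three of the input points on its boundary.
The farthest pair is P_1–P_4 with squared distance 493. The circle on this segment as diameter has centre (1.5, 1) and r² = 493/4 = 123.25.
Check P_2: distance² to centre = 111.25 ≤ 123.25, so it lies inside.
All remaining points lie in this disk, and no smaller disk contains both endpoints, so this is the minimum enclosing circle.
r = √(123.25) ≈ 11.102.

11.102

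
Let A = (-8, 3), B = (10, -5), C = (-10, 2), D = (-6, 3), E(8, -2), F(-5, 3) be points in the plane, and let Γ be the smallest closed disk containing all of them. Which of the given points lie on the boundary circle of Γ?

By Welzl's lemma the MEC is supported by two points (diametrically opposite) or three points (on a circumcircle).
The farthest pair is B–C with squared distance 449. The circle on this segment as diameter has centre (0, -1.5) and r² = 449/4 = 112.25.
Check A: distance² to centre = 84.25 ≤ 112.25, so it lies inside.
All remaining points lie in this disk, and no smaller disk contains both endpoints, so this is the minimum enclosing circle.
The points at distance exactly r from the centre are B, C — 2 points.

B, C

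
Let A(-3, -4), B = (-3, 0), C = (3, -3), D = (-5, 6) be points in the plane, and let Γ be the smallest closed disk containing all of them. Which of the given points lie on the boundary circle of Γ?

The minimum enclosing circle of a finite set is fixed by two of the points (as a diameter) or three (as a circumcircle).
The farthest pair is C–D with squared distance 145. The circle on this segment as diameter has centre (-1, 1.5) and r² = 145/4 = 36.25.
Check A: distance² to centre = 34.25 ≤ 36.25, so it lies inside.
All remaining points lie in this disk, and no smaller disk contains both endpoints, so this is the minimum enclosing circle.
The points at distance exactly r from the centre are C, D — 2 points.

C, D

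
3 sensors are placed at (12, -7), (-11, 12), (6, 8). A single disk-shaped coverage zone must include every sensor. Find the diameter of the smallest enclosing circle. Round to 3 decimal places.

29.833

Call the three points A, B, C in the order given.
Side lengths²: AB² = 890, AC² = 261, BC² = 305.
Since AB² = 890 ≥ 305 + 261 = 566, the angle opposite AB is not acute, so the smallest enclosing circle has AB as diameter.
Centre = midpoint of AB = (0.5, 2.5), r² = 890/4 = 222.5.
Diameter = 2r = 2√(222.5) ≈ 29.833.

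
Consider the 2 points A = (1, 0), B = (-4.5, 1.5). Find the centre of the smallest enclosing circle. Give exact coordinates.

(-1.75, 0.75)

The smallest circle enclosing two points has them as diameter endpoints.
Centre = midpoint = (-1.75, 0.75); r² = |AB|²/4 = 32.5/4 = 8.125.
Centre = (-1.75, 0.75).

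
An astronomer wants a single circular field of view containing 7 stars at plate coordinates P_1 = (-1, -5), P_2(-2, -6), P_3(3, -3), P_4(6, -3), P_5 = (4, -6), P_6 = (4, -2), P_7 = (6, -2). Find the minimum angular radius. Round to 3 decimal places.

4.472

The farthest pair is P_2–P_7 with squared distance 80. The circle on this segment as diameter has centre (2, -4) and r² = 80/4 = 20.
Check P_1: distance² to centre = 10 ≤ 20, so it lies inside.
All remaining points lie in this disk, and no smaller disk contains both endpoints, so this is the minimum enclosing circle.
r = √20 ≈ 4.472.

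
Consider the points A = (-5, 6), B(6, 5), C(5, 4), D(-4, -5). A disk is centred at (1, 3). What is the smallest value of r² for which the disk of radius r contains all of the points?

The required radius is the distance from (1, 3) to the farthest point.
Squared distances: 45, 29, 17, 89.
Maximum is 89, attained at D.

89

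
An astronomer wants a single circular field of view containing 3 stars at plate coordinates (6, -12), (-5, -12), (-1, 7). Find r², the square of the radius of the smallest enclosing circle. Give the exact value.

Call the three points A, B, C in the order given.
Side lengths²: AB² = 121, AC² = 410, BC² = 377.
Since AC² = 410 < 377 + 121 = 498, the triangle is acute, so the smallest enclosing circle is the circumcircle.
Circumcentre = (0.5, -123/38), r² = 77285/722.

77285/722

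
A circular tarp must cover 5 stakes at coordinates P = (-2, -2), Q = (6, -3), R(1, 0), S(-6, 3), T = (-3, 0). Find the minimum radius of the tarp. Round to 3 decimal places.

The farthest pair is Q–S with squared distance 180. The circle on this segment as diameter has centre (0, 0) and r² = 180/4 = 45.
Check P: distance² to centre = 8 ≤ 45, so it lies inside.
All remaining points lie in this disk, and no smaller disk contains both endpoints, so this is the minimum enclosing circle.
r = √45 ≈ 6.708.

6.708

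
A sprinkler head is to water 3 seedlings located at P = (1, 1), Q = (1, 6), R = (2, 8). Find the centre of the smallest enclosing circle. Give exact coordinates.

Side lengths²: PQ² = 25, PR² = 50, QR² = 5.
Since PR² = 50 ≥ 25 + 5 = 30, the angle opposite PR is not acute, so the smallest enclosing circle has PR as diameter.
Centre = midpoint of PR = (1.5, 4.5), r² = 50/4 = 12.5.
Centre = (1.5, 4.5).

(1.5, 4.5)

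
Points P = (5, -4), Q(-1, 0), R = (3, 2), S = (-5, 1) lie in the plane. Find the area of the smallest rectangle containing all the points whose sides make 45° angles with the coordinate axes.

In coordinates u = x + y, v = x − y the rectangle is axis-aligned; the map (x,y)→(u,v) scales areas by 2.
u-values: 1, -1, 5, -4; range = 5 − (-4) = 9.
v-values: 9, -1, 1, -6; range = 9 − (-6) = 15.
Area = (9 × 15) / 2 = 67.5.

67.5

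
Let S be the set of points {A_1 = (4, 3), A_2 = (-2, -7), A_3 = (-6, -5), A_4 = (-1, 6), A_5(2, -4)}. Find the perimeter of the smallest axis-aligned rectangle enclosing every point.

46

Width = max x − min x = 4 − (-6) = 10.
Height = max y − min y = 6 − (-7) = 13.
Perimeter = 2(10 + 13) = 46.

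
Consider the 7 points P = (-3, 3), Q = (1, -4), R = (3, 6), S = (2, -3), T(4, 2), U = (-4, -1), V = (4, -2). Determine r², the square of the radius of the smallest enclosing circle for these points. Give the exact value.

27.625

A smallest enclosing disk is always determined by at most three of the input points on its boundary.
The minimum enclosing circle is determined by three boundary points: Q, R, U.
Their circumcentre is (0.75, 1.25) with r² = 27.625.
The farthest remaining point V is at distance² 21.125 ≤ 27.625.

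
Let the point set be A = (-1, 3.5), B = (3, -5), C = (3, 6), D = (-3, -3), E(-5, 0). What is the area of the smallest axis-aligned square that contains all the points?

The bounding box has width 8 and height 11.
An axis-aligned square enclosing the set must have side ≥ max(width, height).
So the minimum side is max(8, 11) = 11.
Area = 11² = 121.

121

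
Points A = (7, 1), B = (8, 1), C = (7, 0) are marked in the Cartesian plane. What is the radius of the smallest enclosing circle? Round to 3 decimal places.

Side lengths²: AB² = 1, AC² = 1, BC² = 2.
Since BC² = 2 ≥ 1 + 1 = 2, the angle opposite BC is not acute, so the smallest enclosing circle has BC as diameter.
Centre = midpoint of BC = (7.5, 0.5), r² = 2/4 = 0.5.
r = √(0.5) ≈ 0.707.

0.707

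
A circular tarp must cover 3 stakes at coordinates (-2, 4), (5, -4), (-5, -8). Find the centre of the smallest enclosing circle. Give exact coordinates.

(-25/18, -91/36)

Call the three points A, B, C in the order given.
Side lengths²: AB² = 113, AC² = 153, BC² = 116.
Since AC² = 153 < 116 + 113 = 229, the triangle is acute, so the smallest enclosing circle is the circumcircle.
Circumcentre = (-25/18, -91/36), r² = 55709/1296.
Centre = (-25/18, -91/36).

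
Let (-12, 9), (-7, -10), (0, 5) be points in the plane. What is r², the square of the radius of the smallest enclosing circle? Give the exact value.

132205/1352

Call the three points A, B, C in the order given.
Side lengths²: AB² = 386, AC² = 160, BC² = 274.
Since AB² = 386 < 274 + 160 = 434, the triangle is acute, so the smallest enclosing circle is the circumcircle.
Circumcentre = (-437/52, -11/52), r² = 132205/1352.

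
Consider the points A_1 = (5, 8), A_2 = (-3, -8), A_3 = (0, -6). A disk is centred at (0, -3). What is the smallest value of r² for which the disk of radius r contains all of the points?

The required radius is the distance from (0, -3) to the farthest point.
Squared distances: 146, 34, 9.
Maximum is 146, attained at A_1.

146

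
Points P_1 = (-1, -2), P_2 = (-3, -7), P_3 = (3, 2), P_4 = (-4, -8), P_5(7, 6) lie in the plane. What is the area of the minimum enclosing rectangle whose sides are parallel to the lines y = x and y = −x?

37.5

In coordinates u = x + y, v = x − y the rectangle is axis-aligned; the map (x,y)→(u,v) scales areas by 2.
u-values: -3, -10, 5, -12, 13; range = 13 − (-12) = 25.
v-values: 1, 4, 1, 4, 1; range = 4 − 1 = 3.
Area = (25 × 3) / 2 = 37.5.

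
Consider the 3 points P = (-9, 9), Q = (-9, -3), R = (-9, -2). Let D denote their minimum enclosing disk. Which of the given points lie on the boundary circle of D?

P, Q

Side lengths²: PQ² = 144, PR² = 121, QR² = 1.
Since PQ² = 144 ≥ 121 + 1 = 122, the angle opposite PQ is not acute, so the smallest enclosing circle has PQ as diameter.
Centre = midpoint of PQ = (-9, 3), r² = 144/4 = 36.
The points at distance exactly r from the centre are P, Q — 2 points.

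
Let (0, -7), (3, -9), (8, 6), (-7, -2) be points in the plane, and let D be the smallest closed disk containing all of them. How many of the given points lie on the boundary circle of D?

By Welzl's lemma the MEC is supported by two points (diametrically opposite) or three points (on a circumcircle).
The minimum enclosing circle is determined by three boundary points: (3, -9), (8, 6), (-7, -2).
Their circumcentre is (125/74, -17/74) with r² = 215305/2738.
The farthest remaining point (0, -7) is at distance² 133313/2738 ≤ 215305/2738.
The points at distance exactly r from the centre are (3, -9), (8, 6), (-7, -2) — 3 points.

3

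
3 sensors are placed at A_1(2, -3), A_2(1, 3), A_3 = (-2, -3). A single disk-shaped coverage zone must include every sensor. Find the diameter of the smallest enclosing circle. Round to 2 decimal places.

Side lengths²: A_1A_2² = 37, A_1A_3² = 16, A_2A_3² = 45.
Since A_2A_3² = 45 < 37 + 16 = 53, the triangle is acute, so the smallest enclosing circle is the circumcircle.
Circumcentre = (0, -0.25), r² = 11.5625.
Diameter = 2r = 2√(11.5625) ≈ 6.80.

6.80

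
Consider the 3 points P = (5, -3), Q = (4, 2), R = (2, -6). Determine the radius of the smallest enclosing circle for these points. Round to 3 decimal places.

Side lengths²: PQ² = 26, PR² = 18, QR² = 68.
Since QR² = 68 ≥ 26 + 18 = 44, the angle opposite QR is not acute, so the smallest enclosing circle has QR as diameter.
Centre = midpoint of QR = (3, -2), r² = 68/4 = 17.
r = √17 ≈ 4.123.

4.123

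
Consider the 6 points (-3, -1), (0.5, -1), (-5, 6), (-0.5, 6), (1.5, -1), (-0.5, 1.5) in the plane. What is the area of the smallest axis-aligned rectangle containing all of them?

45.5

x ranges over [-5, 1.5], width 6.5.
y ranges over [-1, 6], height 7.
Area = 6.5 × 7 = 45.5.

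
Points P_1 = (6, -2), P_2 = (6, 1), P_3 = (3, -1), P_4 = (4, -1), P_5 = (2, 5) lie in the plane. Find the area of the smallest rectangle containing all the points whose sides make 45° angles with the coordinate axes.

In coordinates u = x + y, v = x − y the rectangle is axis-aligned; the map (x,y)→(u,v) scales areas by 2.
u-values: 4, 7, 2, 3, 7; range = 7 − 2 = 5.
v-values: 8, 5, 4, 5, -3; range = 8 − (-3) = 11.
Area = (5 × 11) / 2 = 27.5.

27.5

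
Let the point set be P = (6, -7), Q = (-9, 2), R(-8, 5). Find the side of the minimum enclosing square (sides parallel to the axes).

The bounding box has width 15 and height 12.
An axis-aligned square enclosing the set must have side ≥ max(width, height).
So the minimum side is max(15, 12) = 15.

15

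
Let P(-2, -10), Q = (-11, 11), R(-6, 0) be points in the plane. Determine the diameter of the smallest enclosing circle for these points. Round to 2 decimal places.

22.85

Side lengths²: PQ² = 522, PR² = 116, QR² = 146.
Since PQ² = 522 ≥ 146 + 116 = 262, the angle opposite PQ is not acute, so the smallest enclosing circle has PQ as diameter.
Centre = midpoint of PQ = (-6.5, 0.5), r² = 522/4 = 130.5.
Diameter = 2r = 2√(130.5) ≈ 22.85.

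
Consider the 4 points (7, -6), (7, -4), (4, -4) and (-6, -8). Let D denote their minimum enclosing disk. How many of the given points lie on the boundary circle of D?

The minimum enclosing circle of a finite set is fixed by two of the points (as a diameter) or three (as a circumcircle).
The farthest pair is (7, -4)–(-6, -8) with squared distance 185. The circle on this segment as diameter has centre (0.5, -6) and r² = 185/4 = 46.25.
Check (7, -6): distance² to centre = 42.25 ≤ 46.25, so it lies inside.
All remaining points lie in this disk, and no smaller disk contains both endpoints, so this is the minimum enclosing circle.
The points at distance exactly r from the centre are (7, -4), (-6, -8) — 2 points.

2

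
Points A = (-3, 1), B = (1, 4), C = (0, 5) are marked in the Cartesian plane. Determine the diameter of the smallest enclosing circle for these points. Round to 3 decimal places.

5.051

Side lengths²: AB² = 25, AC² = 25, BC² = 2.
Since AC² = 25 < 25 + 2 = 27, the triangle is acute, so the smallest enclosing circle is the circumcircle.
Circumcentre = (-17/14, 39/14), r² = 625/98.
Diameter = 2r = 2√(625/98) ≈ 5.051.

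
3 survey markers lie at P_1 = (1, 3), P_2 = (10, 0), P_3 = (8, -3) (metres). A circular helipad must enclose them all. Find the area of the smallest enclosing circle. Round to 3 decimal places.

Side lengths²: P_1P_2² = 90, P_1P_3² = 85, P_2P_3² = 13.
Since P_1P_2² = 90 < 85 + 13 = 98, the triangle is acute, so the smallest enclosing circle is the circumcircle.
Circumcentre = (117/22, 21/22), r² = 5525/242.
Area = π·r² = π·5525/242 ≈ 71.724.

71.724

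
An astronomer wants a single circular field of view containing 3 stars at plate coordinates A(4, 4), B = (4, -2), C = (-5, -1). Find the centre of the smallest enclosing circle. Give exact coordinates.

Side lengths²: AB² = 36, AC² = 106, BC² = 82.
Since AC² = 106 < 82 + 36 = 118, the triangle is acute, so the smallest enclosing circle is the circumcircle.
Circumcentre = (-2/9, 1), r² = 2173/81.
Centre = (-2/9, 1).

(-2/9, 1)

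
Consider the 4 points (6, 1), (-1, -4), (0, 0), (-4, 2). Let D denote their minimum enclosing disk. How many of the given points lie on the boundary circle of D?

3

The minimum enclosing circle of a finite set is fixed by two of the points (as a diameter) or three (as a circumcircle).
The minimum enclosing circle is determined by three boundary points: (6, 1), (-1, -4), (-4, 2).
Their circumcentre is (35/38, 27/38) with r² = 18685/722.
The farthest remaining point (0, 0) is at distance² 977/722 ≤ 18685/722.
The points at distance exactly r from the centre are (6, 1), (-1, -4), (-4, 2) — 3 points.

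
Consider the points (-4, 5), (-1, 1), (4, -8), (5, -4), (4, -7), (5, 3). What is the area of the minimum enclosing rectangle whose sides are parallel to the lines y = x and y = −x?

In coordinates u = x + y, v = x − y the rectangle is axis-aligned; the map (x,y)→(u,v) scales areas by 2.
u-values: 1, 0, -4, 1, -3, 8; range = 8 − (-4) = 12.
v-values: -9, -2, 12, 9, 11, 2; range = 12 − (-9) = 21.
Area = (12 × 21) / 2 = 126.

126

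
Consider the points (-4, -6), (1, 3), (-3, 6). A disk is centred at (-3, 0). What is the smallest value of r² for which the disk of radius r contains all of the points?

37

The required radius is the distance from (-3, 0) to the farthest point.
Squared distances: 37, 25, 36.
Maximum is 37, attained at (-4, -6).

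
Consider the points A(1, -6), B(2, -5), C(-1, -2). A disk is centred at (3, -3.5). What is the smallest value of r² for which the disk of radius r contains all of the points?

The required radius is the distance from (3, -3.5) to the farthest point.
Squared distances: 10.25, 3.25, 18.25.
Maximum is 18.25, attained at C.

18.25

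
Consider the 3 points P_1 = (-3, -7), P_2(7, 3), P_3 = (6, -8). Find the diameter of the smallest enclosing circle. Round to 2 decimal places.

Side lengths²: P_1P_2² = 200, P_1P_3² = 82, P_2P_3² = 122.
Since P_1P_2² = 200 < 122 + 82 = 204, the triangle is acute, so the smallest enclosing circle is the circumcircle.
Circumcentre = (2.1, -2.1), r² = 50.02.
Diameter = 2r = 2√(50.02) ≈ 14.14.

14.14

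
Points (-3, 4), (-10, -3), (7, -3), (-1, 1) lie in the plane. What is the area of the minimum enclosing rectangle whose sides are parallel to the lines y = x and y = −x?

In coordinates u = x + y, v = x − y the rectangle is axis-aligned; the map (x,y)→(u,v) scales areas by 2.
u-values: 1, -13, 4, 0; range = 4 − (-13) = 17.
v-values: -7, -7, 10, -2; range = 10 − (-7) = 17.
Area = (17 × 17) / 2 = 144.5.

144.5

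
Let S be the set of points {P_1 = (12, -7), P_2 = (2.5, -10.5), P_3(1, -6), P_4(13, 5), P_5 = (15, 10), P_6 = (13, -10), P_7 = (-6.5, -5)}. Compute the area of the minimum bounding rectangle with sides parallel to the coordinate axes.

440.75

x ranges over [-6.5, 15], width 21.5.
y ranges over [-10.5, 10], height 20.5.
Area = 21.5 × 20.5 = 440.75.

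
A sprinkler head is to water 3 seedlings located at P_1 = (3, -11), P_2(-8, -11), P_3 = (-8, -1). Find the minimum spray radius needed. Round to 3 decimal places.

7.433

Side lengths²: P_1P_2² = 121, P_1P_3² = 221, P_2P_3² = 100.
Since P_1P_3² = 221 ≥ 121 + 100 = 221, the angle opposite P_1P_3 is not acute, so the smallest enclosing circle has P_1P_3 as diameter.
Centre = midpoint of P_1P_3 = (-2.5, -6), r² = 221/4 = 55.25.
r = √(55.25) ≈ 7.433.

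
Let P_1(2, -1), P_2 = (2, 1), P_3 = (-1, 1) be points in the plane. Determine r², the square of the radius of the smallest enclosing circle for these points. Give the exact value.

Side lengths²: P_1P_2² = 4, P_1P_3² = 13, P_2P_3² = 9.
Since P_1P_3² = 13 ≥ 9 + 4 = 13, the angle opposite P_1P_3 is not acute, so the smallest enclosing circle has P_1P_3 as diameter.
Centre = midpoint of P_1P_3 = (0.5, 0), r² = 13/4 = 3.25.

3.25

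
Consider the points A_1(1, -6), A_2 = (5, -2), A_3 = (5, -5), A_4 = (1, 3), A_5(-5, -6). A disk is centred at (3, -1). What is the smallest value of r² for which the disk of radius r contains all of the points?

The required radius is the distance from (3, -1) to the farthest point.
Squared distances: 29, 5, 20, 20, 89.
Maximum is 89, attained at A_5.

89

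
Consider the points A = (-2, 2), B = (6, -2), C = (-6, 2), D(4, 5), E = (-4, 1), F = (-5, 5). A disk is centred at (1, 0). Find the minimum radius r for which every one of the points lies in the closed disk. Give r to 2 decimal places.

7.81

The required radius is the distance from (1, 0) to the farthest point.
Squared distances: 13, 29, 53, 34, 26, 61.
Maximum is 61, attained at F.
r = √61 ≈ 7.81.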